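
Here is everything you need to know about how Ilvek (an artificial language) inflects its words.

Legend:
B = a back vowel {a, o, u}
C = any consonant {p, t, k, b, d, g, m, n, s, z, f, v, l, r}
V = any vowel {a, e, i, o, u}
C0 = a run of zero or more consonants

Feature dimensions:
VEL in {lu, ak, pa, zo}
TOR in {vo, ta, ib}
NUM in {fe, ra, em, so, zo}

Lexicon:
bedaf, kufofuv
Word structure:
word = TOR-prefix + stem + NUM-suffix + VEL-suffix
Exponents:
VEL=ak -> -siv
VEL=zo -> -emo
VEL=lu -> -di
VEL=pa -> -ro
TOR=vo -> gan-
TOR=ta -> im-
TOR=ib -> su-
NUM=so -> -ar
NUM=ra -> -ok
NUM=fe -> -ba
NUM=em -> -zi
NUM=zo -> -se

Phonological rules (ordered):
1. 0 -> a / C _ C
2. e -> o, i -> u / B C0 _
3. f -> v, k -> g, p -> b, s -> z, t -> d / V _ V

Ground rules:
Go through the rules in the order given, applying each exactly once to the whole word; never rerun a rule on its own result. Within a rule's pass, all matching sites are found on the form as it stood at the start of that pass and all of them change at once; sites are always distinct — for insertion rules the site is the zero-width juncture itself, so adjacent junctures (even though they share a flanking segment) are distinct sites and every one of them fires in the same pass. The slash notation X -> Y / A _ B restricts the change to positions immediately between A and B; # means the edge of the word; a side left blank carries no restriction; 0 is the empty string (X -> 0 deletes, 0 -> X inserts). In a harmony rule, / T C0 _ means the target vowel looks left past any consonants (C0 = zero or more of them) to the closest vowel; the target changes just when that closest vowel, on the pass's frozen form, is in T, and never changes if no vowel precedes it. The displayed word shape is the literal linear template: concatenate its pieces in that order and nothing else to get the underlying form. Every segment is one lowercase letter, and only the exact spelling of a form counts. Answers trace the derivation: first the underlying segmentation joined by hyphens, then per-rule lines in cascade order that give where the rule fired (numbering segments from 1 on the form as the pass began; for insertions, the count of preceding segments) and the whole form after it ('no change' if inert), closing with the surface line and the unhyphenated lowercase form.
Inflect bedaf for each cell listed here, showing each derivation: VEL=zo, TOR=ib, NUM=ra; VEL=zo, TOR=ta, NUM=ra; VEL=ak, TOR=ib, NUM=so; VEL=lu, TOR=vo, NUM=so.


cell VEL=zo, TOR=ib, NUM=ra:
underlying: su-bedaf-ok-emo
1. 0 -> a / C _ C: no change
2. e -> o, i -> u / B C0 _: fires at position(s) 4, 10: subodafokomo
3. f -> v, k -> g, p -> b, s -> z, t -> d / V _ V: fires at position(s) 7, 9: subodavogomo
surface: subodavogomo

cell VEL=zo, TOR=ta, NUM=ra:
underlying: im-bedaf-ok-emo
1. 0 -> a / C _ C: inserts after position(s) 2: imabedafokemo
2. e -> o, i -> u / B C0 _: fires at position(s) 5, 11: imabodafokomo
3. f -> v, k -> g, p -> b, s -> z, t -> d / V _ V: fires at position(s) 8, 10: imabodavogomo
surface: imabodavogomo

cell VEL=ak, TOR=ib, NUM=so:
underlying: su-bedaf-ar-siv
1. 0 -> a / C _ C: inserts after position(s) 9: subedafarasiv
2. e -> o, i -> u / B C0 _: fires at position(s) 4, 12: subodafarasuv
3. f -> v, k -> g, p -> b, s -> z, t -> d / V _ V: fires at position(s) 7, 11: subodavarazuv
surface: subodavarazuv

cell VEL=lu, TOR=vo, NUM=so:
underlying: gan-bedaf-ar-di
1. 0 -> a / C _ C: inserts after position(s) 3, 10: ganabedafaradi
2. e -> o, i -> u / B C0 _: fires at position(s) 6, 14: ganabodafaradu
3. f -> v, k -> g, p -> b, s -> z, t -> d / V _ V: fires at position(s) 9: ganabodavaradu
surface: ganabodavaradu


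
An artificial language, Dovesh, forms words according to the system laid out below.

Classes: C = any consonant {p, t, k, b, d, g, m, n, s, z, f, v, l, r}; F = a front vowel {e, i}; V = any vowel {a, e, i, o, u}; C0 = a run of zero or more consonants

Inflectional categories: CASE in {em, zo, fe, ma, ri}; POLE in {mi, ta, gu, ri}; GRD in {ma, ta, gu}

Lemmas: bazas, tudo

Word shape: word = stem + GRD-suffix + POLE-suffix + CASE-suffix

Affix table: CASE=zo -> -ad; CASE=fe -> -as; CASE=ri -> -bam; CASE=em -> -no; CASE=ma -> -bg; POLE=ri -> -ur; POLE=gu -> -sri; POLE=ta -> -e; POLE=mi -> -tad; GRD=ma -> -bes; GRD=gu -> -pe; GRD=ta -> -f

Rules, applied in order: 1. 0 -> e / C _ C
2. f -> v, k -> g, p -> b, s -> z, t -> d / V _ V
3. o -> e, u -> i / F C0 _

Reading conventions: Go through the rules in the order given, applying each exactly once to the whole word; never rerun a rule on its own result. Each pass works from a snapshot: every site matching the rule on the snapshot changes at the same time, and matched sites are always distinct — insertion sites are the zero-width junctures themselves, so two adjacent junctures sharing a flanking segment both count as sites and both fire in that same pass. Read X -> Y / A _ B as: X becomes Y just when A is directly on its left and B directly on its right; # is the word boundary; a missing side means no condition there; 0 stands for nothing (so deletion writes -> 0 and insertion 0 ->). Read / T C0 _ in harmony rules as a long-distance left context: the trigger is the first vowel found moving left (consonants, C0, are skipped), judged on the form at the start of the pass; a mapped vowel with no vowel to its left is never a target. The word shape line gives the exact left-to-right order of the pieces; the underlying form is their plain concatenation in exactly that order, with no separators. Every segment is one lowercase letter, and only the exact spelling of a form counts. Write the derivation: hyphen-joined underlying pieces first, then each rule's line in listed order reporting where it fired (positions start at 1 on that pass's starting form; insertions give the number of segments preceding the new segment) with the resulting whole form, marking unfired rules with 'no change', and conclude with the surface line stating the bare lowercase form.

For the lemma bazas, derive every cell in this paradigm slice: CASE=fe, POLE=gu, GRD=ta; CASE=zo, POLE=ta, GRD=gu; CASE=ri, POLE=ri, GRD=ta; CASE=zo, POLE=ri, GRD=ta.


cell CASE=fe, POLE=gu, GRD=ta:
underlying: bazas-f-sri-as
1. 0 -> e / C _ C: inserts after position(s) 5, 6, 7: bazasefeserias
2. f -> v, k -> g, p -> b, s -> z, t -> d / V _ V: fires at position(s) 5, 7, 9: bazazevezerias
3. o -> e, u -> i / F C0 _: no change
surface: bazazevezerias

cell CASE=zo, POLE=ta, GRD=gu:
underlying: bazas-pe-e-ad
1. 0 -> e / C _ C: inserts after position(s) 5: bazasepeead
2. f -> v, k -> g, p -> b, s -> z, t -> d / V _ V: fires at position(s) 5, 7: bazazebeead
3. o -> e, u -> i / F C0 _: no change
surface: bazazebeead

cell CASE=ri, POLE=ri, GRD=ta:
underlying: bazas-f-ur-bam
1. 0 -> e / C _ C: inserts after position(s) 5, 8: bazasefurebam
2. f -> v, k -> g, p -> b, s -> z, t -> d / V _ V: fires at position(s) 5, 7: bazazevurebam
3. o -> e, u -> i / F C0 _: fires at position(s) 8: bazazevirebam
surface: bazazevirebam

cell CASE=zo, POLE=ri, GRD=ta:
underlying: bazas-f-ur-ad
1. 0 -> e / C _ C: inserts after position(s) 5: bazasefurad
2. f -> v, k -> g, p -> b, s -> z, t -> d / V _ V: fires at position(s) 5, 7: bazazevurad
3. o -> e, u -> i / F C0 _: fires at position(s) 8: bazazevirad
surface: bazazevirad


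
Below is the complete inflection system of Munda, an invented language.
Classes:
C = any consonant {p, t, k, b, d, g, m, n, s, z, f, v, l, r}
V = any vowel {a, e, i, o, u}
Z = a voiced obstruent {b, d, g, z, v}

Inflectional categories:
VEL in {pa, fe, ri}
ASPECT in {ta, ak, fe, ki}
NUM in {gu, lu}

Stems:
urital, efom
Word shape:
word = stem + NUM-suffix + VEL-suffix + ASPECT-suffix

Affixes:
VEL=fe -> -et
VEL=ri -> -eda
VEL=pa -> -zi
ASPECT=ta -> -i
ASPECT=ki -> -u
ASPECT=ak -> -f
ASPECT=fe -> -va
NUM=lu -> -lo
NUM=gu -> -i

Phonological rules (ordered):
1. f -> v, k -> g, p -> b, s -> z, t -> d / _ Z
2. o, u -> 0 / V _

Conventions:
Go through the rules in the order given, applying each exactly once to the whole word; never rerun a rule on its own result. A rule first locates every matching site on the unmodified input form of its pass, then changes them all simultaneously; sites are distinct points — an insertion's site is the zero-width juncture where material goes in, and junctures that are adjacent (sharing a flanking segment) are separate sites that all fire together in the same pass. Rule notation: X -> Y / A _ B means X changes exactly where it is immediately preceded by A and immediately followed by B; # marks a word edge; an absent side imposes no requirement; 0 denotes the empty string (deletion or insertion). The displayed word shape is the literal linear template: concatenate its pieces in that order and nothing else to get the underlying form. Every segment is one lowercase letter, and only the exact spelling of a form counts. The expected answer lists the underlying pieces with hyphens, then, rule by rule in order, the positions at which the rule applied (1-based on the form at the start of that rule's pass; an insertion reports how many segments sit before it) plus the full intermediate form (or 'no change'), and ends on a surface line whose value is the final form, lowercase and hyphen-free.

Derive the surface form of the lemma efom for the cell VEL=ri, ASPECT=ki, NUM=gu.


underlying: efom-i-eda-u
1. f -> v, k -> g, p -> b, s -> z, t -> d / _ Z: no change
2. o, u -> 0 / V _: fires at position(s) 9: efomieda
surface: efomieda


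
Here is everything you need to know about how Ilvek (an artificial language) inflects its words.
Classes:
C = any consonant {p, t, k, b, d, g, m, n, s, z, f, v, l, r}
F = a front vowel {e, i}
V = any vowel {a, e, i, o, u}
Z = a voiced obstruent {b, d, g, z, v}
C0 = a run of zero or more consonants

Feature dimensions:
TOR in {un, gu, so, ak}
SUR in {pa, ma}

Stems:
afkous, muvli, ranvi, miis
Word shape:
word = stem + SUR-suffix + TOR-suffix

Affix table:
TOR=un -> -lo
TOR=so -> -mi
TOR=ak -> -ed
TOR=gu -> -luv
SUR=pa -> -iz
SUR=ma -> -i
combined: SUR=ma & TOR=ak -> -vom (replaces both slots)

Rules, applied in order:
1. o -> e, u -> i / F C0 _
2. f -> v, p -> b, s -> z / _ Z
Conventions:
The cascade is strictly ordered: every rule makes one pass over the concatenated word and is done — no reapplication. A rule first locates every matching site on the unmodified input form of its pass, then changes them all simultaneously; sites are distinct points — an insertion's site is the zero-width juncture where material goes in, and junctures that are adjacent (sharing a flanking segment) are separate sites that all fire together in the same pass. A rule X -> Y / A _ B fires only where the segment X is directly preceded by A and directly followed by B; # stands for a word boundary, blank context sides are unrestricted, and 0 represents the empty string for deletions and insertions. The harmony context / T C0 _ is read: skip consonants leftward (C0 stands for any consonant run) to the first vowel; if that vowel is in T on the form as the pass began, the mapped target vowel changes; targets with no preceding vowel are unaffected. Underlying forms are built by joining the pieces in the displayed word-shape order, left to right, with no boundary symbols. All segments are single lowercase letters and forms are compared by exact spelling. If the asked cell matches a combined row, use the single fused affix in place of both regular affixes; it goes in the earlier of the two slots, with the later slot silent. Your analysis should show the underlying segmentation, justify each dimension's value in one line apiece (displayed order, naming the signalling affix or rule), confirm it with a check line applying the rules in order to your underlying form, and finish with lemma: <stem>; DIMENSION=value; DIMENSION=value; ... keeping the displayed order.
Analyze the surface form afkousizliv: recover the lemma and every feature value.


underlying: afkous-iz-luv
TOR=gu - signalled by the affix -luv
SUR=pa - signalled by the affix -iz
check: afkousizluv -> afkousizliv -> afkousizliv
lemma: afkous; TOR=gu; SUR=pa


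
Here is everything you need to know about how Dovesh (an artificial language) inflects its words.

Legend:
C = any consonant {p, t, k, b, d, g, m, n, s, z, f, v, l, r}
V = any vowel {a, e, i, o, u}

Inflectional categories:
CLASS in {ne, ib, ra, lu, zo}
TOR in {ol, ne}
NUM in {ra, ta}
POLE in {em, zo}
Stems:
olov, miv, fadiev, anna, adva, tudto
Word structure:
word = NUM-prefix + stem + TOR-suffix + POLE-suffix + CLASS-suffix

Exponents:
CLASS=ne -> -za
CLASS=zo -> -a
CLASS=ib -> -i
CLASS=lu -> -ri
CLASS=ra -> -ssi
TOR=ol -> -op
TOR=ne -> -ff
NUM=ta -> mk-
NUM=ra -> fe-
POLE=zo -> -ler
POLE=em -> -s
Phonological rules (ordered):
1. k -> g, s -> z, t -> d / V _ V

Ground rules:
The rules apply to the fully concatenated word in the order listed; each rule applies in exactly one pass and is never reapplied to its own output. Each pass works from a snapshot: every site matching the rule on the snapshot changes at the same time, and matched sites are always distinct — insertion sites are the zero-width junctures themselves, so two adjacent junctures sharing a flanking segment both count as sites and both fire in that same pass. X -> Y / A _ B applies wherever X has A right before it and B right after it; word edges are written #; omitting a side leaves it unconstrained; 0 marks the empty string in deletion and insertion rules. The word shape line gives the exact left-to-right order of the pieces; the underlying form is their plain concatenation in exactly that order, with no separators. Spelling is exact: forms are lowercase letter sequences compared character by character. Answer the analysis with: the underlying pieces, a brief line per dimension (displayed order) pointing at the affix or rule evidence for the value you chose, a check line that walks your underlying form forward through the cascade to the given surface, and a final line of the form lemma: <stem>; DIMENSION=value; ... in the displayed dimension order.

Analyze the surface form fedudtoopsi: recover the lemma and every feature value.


underlying: fe-tudto-op-s-i
CLASS=ib - signalled by the affix -i
TOR=ol - signalled by the affix -op
NUM=ra - signalled by the affix fe-
POLE=em - signalled by the affix -s
check: fetudtoopsi -> fedudtoopsi
lemma: tudto; CLASS=ib; TOR=ol; NUM=ra; POLE=em


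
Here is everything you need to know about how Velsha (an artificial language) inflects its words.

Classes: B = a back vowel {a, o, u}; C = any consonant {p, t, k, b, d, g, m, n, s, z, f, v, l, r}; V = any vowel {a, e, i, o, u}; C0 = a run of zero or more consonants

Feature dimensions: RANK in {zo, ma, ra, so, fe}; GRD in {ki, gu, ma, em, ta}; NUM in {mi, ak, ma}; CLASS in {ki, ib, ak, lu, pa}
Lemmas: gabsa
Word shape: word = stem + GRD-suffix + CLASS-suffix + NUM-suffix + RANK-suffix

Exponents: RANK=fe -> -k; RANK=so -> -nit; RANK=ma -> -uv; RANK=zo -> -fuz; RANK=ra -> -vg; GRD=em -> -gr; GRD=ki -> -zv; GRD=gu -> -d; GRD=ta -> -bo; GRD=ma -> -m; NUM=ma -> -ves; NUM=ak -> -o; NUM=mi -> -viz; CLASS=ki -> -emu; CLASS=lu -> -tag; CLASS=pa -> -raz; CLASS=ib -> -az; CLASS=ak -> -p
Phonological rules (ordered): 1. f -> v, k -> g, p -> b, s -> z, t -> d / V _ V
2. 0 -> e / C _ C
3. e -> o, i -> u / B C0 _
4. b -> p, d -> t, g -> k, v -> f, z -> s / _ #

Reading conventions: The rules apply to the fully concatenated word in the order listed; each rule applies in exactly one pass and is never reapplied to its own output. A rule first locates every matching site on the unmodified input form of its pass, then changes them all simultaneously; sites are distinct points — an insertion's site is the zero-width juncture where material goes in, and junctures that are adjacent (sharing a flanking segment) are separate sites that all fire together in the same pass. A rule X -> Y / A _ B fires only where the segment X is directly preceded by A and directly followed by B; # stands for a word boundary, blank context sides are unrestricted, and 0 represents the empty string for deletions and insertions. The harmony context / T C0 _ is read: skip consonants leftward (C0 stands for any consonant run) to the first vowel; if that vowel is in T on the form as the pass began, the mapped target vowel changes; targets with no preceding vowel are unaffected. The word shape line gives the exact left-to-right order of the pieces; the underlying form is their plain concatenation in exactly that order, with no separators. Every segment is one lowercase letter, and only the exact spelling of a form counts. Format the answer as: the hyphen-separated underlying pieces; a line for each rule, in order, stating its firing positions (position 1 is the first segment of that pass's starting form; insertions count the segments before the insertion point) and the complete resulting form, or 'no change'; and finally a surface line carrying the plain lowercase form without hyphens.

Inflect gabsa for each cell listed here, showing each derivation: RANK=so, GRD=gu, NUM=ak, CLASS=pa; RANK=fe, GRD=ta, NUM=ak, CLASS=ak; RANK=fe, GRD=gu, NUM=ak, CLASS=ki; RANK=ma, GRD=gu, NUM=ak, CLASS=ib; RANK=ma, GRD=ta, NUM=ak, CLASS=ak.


cell RANK=so, GRD=gu, NUM=ak, CLASS=pa:
underlying: gabsa-d-raz-o-nit
1. f -> v, k -> g, p -> b, s -> z, t -> d / V _ V: no change
2. 0 -> e / C _ C: inserts after position(s) 3, 6: gabesaderazonit
3. e -> o, i -> u / B C0 _: fires at position(s) 4, 8, 14: gabosadorazonut
4. b -> p, d -> t, g -> k, v -> f, z -> s / _ #: no change
surface: gabosadorazonut

cell RANK=fe, GRD=ta, NUM=ak, CLASS=ak:
underlying: gabsa-bo-p-o-k
1. f -> v, k -> g, p -> b, s -> z, t -> d / V _ V: fires at position(s) 8: gabsabobok
2. 0 -> e / C _ C: inserts after position(s) 3: gabesabobok
3. e -> o, i -> u / B C0 _: fires at position(s) 4: gabosabobok
4. b -> p, d -> t, g -> k, v -> f, z -> s / _ #: no change
surface: gabosabobok

cell RANK=fe, GRD=gu, NUM=ak, CLASS=ki:
underlying: gabsa-d-emu-o-k
1. f -> v, k -> g, p -> b, s -> z, t -> d / V _ V: no change
2. 0 -> e / C _ C: inserts after position(s) 3: gabesademuok
3. e -> o, i -> u / B C0 _: fires at position(s) 4, 8: gabosadomuok
4. b -> p, d -> t, g -> k, v -> f, z -> s / _ #: no change
surface: gabosadomuok

cell RANK=ma, GRD=gu, NUM=ak, CLASS=ib:
underlying: gabsa-d-az-o-uv
1. f -> v, k -> g, p -> b, s -> z, t -> d / V _ V: no change
2. 0 -> e / C _ C: inserts after position(s) 3: gabesadazouv
3. e -> o, i -> u / B C0 _: fires at position(s) 4: gabosadazouv
4. b -> p, d -> t, g -> k, v -> f, z -> s / _ #: fires at position(s) 12: gabosadazouf
surface: gabosadazouf

cell RANK=ma, GRD=ta, NUM=ak, CLASS=ak:
underlying: gabsa-bo-p-o-uv
1. f -> v, k -> g, p -> b, s -> z, t -> d / V _ V: fires at position(s) 8: gabsabobouv
2. 0 -> e / C _ C: inserts after position(s) 3: gabesabobouv
3. e -> o, i -> u / B C0 _: fires at position(s) 4: gabosabobouv
4. b -> p, d -> t, g -> k, v -> f, z -> s / _ #: fires at position(s) 12: gabosabobouf
surface: gabosabobouf


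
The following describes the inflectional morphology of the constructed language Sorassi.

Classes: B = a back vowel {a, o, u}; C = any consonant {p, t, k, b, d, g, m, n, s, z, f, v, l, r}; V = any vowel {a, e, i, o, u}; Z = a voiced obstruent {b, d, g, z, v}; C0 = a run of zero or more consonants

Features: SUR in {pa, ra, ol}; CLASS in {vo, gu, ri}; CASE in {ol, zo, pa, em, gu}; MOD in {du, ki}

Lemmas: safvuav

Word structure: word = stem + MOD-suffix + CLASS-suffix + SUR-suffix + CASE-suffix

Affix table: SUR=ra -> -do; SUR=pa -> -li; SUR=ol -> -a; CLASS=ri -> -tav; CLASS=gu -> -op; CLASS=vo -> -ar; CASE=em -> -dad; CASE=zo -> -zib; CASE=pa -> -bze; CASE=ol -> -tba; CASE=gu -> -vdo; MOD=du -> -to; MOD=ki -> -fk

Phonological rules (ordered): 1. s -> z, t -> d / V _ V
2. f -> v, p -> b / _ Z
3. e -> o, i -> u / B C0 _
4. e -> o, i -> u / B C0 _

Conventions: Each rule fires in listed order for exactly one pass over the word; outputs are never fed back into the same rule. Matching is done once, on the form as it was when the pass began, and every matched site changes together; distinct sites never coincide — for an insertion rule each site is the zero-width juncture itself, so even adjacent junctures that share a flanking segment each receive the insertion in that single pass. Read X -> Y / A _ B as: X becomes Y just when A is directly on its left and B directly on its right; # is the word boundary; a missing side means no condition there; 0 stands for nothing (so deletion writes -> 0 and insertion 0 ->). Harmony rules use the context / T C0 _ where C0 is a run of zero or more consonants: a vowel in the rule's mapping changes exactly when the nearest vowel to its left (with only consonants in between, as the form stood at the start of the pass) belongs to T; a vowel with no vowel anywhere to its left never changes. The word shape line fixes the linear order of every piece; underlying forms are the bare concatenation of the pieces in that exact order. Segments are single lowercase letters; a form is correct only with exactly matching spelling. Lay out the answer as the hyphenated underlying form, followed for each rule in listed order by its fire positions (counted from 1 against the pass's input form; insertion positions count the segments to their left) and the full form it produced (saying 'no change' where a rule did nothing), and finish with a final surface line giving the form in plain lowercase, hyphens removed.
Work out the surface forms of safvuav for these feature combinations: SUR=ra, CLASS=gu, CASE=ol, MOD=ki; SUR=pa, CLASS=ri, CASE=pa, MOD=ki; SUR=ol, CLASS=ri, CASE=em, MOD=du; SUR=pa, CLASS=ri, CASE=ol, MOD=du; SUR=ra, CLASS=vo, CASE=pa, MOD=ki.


cell SUR=ra, CLASS=gu, CASE=ol, MOD=ki:
underlying: safvuav-fk-op-do-tba
1. s -> z, t -> d / V _ V: no change
2. f -> v, p -> b / _ Z: fires at position(s) 3, 11: savvuavfkobdotba
3. e -> o, i -> u / B C0 _: no change
4. e -> o, i -> u / B C0 _: no change
surface: savvuavfkobdotba

cell SUR=pa, CLASS=ri, CASE=pa, MOD=ki:
underlying: safvuav-fk-tav-li-bze
1. s -> z, t -> d / V _ V: no change
2. f -> v, p -> b / _ Z: fires at position(s) 3: savvuavfktavlibze
3. e -> o, i -> u / B C0 _: fires at position(s) 14: savvuavfktavlubze
4. e -> o, i -> u / B C0 _: fires at position(s) 17: savvuavfktavlubzo
surface: savvuavfktavlubzo

cell SUR=ol, CLASS=ri, CASE=em, MOD=du:
underlying: safvuav-to-tav-a-dad
1. s -> z, t -> d / V _ V: fires at position(s) 10: safvuavtodavadad
2. f -> v, p -> b / _ Z: fires at position(s) 3: savvuavtodavadad
3. e -> o, i -> u / B C0 _: no change
4. e -> o, i -> u / B C0 _: no change
surface: savvuavtodavadad

cell SUR=pa, CLASS=ri, CASE=ol, MOD=du:
underlying: safvuav-to-tav-li-tba
1. s -> z, t -> d / V _ V: fires at position(s) 10: safvuavtodavlitba
2. f -> v, p -> b / _ Z: fires at position(s) 3: savvuavtodavlitba
3. e -> o, i -> u / B C0 _: fires at position(s) 14: savvuavtodavlutba
4. e -> o, i -> u / B C0 _: no change
surface: savvuavtodavlutba

cell SUR=ra, CLASS=vo, CASE=pa, MOD=ki:
underlying: safvuav-fk-ar-do-bze
1. s -> z, t -> d / V _ V: no change
2. f -> v, p -> b / _ Z: fires at position(s) 3: savvuavfkardobze
3. e -> o, i -> u / B C0 _: fires at position(s) 16: savvuavfkardobzo
4. e -> o, i -> u / B C0 _: no change
surface: savvuavfkardobzo


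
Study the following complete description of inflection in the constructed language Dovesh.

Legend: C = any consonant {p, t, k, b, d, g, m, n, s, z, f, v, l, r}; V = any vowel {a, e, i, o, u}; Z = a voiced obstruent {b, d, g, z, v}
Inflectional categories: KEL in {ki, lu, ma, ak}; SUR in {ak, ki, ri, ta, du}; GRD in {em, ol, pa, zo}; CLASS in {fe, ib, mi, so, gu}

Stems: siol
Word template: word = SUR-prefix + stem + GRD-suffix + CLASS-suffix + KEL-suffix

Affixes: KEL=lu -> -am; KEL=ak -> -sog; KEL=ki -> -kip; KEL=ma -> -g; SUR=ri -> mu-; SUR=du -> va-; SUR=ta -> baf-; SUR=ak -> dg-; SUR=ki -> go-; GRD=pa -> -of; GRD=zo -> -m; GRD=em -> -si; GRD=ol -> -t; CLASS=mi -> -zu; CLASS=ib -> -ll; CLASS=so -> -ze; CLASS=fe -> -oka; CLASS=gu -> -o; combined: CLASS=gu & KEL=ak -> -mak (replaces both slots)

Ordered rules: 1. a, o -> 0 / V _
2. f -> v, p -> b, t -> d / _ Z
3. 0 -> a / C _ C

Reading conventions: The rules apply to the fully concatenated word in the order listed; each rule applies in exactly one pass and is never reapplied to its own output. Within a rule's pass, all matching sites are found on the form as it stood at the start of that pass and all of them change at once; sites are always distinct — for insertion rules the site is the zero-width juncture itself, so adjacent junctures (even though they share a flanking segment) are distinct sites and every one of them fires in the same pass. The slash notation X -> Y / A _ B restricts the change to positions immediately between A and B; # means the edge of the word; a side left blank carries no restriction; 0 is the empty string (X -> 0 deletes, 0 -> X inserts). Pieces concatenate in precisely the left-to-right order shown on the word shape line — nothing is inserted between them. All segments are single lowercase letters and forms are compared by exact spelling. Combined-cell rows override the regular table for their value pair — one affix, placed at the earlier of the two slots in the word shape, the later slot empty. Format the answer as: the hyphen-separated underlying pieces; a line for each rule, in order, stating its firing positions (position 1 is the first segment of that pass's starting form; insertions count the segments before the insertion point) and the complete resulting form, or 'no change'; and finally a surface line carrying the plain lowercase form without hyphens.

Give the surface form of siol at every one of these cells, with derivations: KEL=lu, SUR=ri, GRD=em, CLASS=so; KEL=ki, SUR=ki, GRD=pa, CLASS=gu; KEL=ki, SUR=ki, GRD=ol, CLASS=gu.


cell KEL=lu, SUR=ri, GRD=em, CLASS=so:
underlying: mu-siol-si-ze-am
1. a, o -> 0 / V _: fires at position(s) 5, 11: musilsizem
2. f -> v, p -> b, t -> d / _ Z: no change
3. 0 -> a / C _ C: inserts after position(s) 5: musilasizem
surface: musilasizem

cell KEL=ki, SUR=ki, GRD=pa, CLASS=gu:
underlying: go-siol-of-o-kip
1. a, o -> 0 / V _: fires at position(s) 5: gosilofokip
2. f -> v, p -> b, t -> d / _ Z: no change
3. 0 -> a / C _ C: no change
surface: gosilofokip

cell KEL=ki, SUR=ki, GRD=ol, CLASS=gu:
underlying: go-siol-t-o-kip
1. a, o -> 0 / V _: fires at position(s) 5: gosiltokip
2. f -> v, p -> b, t -> d / _ Z: no change
3. 0 -> a / C _ C: inserts after position(s) 5: gosilatokip
surface: gosilatokip


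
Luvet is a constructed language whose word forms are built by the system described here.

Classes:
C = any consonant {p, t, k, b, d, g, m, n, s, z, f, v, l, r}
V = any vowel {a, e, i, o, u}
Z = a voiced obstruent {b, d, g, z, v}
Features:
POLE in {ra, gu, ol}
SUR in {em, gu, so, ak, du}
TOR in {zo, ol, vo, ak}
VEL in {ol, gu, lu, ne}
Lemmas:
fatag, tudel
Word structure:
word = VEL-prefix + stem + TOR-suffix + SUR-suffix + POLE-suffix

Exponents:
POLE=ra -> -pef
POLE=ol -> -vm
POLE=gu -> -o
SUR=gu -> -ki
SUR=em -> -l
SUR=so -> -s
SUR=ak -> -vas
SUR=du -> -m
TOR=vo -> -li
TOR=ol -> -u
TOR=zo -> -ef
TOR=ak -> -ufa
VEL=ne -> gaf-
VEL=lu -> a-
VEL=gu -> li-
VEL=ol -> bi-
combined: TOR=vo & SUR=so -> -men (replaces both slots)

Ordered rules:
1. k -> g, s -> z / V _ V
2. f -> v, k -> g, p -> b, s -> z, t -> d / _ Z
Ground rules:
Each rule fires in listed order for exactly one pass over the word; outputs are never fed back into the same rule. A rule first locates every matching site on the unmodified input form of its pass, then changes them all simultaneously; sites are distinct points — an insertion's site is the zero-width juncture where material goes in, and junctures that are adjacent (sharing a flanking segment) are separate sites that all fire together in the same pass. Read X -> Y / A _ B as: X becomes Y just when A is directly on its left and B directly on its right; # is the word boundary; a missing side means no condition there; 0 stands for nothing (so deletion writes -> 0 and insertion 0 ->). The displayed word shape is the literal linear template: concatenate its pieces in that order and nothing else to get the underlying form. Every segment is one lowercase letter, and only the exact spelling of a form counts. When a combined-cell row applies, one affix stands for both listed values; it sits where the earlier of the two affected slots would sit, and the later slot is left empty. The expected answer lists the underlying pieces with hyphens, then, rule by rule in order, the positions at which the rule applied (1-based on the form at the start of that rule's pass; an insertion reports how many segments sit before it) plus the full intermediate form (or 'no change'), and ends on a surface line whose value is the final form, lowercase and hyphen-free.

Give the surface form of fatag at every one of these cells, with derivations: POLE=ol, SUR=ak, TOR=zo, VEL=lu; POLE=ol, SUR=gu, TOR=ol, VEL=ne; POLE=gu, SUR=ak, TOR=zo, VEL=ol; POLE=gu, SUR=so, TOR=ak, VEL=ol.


cell POLE=ol, SUR=ak, TOR=zo, VEL=lu:
underlying: a-fatag-ef-vas-vm
1. k -> g, s -> z / V _ V: no change
2. f -> v, k -> g, p -> b, s -> z, t -> d / _ Z: fires at position(s) 8, 11: afatagevvazvm
surface: afatagevvazvm

cell POLE=ol, SUR=gu, TOR=ol, VEL=ne:
underlying: gaf-fatag-u-ki-vm
1. k -> g, s -> z / V _ V: fires at position(s) 10: gaffatagugivm
2. f -> v, k -> g, p -> b, s -> z, t -> d / _ Z: no change
surface: gaffatagugivm

cell POLE=gu, SUR=ak, TOR=zo, VEL=ol:
underlying: bi-fatag-ef-vas-o
1. k -> g, s -> z / V _ V: fires at position(s) 12: bifatagefvazo
2. f -> v, k -> g, p -> b, s -> z, t -> d / _ Z: fires at position(s) 9: bifatagevvazo
surface: bifatagevvazo

cell POLE=gu, SUR=so, TOR=ak, VEL=ol:
underlying: bi-fatag-ufa-s-o
1. k -> g, s -> z / V _ V: fires at position(s) 11: bifatagufazo
2. f -> v, k -> g, p -> b, s -> z, t -> d / _ Z: no change
surface: bifatagufazo


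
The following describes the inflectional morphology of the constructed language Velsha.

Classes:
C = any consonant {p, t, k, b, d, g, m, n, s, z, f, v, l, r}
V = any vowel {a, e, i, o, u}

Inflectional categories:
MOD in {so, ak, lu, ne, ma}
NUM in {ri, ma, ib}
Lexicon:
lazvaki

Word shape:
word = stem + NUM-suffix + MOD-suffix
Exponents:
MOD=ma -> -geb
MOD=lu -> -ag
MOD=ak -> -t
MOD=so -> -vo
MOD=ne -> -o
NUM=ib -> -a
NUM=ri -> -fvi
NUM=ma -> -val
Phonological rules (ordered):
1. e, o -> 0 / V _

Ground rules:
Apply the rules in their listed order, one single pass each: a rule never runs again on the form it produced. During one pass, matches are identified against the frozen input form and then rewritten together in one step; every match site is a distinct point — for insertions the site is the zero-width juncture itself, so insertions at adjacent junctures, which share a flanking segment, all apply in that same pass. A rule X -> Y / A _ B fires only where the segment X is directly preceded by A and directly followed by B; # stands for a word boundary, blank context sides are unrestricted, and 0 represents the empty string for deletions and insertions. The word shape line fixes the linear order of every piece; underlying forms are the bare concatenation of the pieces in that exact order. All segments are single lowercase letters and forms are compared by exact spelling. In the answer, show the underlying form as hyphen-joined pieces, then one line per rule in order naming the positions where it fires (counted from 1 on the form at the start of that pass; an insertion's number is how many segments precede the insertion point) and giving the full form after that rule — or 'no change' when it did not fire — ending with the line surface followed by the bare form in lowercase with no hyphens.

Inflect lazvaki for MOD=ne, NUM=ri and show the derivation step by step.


underlying: lazvaki-fvi-o
1. e, o -> 0 / V _: fires at position(s) 11: lazvakifvi
surface: lazvakifvi


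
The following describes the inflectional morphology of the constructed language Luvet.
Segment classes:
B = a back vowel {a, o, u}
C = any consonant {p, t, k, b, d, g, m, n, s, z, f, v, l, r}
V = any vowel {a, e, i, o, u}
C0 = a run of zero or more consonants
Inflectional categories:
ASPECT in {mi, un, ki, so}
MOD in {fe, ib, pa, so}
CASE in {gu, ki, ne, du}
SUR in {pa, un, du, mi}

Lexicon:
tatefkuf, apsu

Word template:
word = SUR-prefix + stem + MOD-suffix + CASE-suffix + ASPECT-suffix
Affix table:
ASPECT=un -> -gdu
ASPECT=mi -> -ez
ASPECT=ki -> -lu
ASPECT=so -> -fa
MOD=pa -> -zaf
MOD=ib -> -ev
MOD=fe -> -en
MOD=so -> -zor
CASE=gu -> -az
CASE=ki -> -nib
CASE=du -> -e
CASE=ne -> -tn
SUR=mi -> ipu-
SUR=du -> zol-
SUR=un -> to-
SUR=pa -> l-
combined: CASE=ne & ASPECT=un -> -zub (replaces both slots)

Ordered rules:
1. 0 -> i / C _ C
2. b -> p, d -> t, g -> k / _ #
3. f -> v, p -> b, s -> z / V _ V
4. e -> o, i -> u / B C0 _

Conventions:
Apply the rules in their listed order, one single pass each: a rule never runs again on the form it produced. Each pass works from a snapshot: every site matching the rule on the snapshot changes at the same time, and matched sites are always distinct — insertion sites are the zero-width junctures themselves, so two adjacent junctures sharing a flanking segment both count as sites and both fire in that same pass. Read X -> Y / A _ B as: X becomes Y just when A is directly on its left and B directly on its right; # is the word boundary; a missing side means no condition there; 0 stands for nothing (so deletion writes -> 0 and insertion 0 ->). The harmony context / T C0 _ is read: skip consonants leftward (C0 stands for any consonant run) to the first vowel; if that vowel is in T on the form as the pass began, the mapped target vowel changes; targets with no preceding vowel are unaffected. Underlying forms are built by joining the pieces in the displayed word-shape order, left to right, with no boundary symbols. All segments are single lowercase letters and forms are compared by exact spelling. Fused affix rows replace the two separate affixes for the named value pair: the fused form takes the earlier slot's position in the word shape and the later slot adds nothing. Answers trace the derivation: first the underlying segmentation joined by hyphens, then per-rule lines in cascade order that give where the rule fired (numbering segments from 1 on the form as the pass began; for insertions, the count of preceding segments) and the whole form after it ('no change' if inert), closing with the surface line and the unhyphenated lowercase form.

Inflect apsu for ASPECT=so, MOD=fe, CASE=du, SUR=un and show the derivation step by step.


underlying: to-apsu-en-e-fa
1. 0 -> i / C _ C: inserts after position(s) 4: toapisuenefa
2. b -> p, d -> t, g -> k / _ #: no change
3. f -> v, p -> b, s -> z / V _ V: fires at position(s) 4, 6, 11: toabizueneva
4. e -> o, i -> u / B C0 _: fires at position(s) 5, 8: toabuzuoneva
surface: toabuzuoneva


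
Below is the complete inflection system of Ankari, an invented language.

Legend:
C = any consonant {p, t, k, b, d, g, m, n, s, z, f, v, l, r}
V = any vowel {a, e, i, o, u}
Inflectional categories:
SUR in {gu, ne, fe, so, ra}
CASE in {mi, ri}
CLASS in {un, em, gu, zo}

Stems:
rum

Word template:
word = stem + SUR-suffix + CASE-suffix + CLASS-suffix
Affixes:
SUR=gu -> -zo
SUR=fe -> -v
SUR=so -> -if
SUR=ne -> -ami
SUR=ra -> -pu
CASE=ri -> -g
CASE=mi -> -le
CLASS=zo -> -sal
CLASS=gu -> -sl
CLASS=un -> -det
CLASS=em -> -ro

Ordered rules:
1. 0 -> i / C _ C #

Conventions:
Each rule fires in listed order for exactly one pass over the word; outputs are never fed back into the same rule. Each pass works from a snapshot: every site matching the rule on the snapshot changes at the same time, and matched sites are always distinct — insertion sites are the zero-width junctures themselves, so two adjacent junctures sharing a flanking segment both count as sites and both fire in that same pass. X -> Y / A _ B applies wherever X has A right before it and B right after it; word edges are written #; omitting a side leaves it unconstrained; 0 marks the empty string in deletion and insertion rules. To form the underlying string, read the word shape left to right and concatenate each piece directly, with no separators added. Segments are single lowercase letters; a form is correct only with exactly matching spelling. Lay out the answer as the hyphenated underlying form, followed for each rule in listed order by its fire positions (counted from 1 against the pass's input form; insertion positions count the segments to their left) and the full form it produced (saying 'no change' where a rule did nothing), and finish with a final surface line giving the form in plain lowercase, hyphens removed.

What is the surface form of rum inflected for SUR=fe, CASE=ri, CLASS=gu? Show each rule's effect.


underlying: rum-v-g-sl
1. 0 -> i / C _ C #: inserts after position(s) 6: rumvgsil
surface: rumvgsil


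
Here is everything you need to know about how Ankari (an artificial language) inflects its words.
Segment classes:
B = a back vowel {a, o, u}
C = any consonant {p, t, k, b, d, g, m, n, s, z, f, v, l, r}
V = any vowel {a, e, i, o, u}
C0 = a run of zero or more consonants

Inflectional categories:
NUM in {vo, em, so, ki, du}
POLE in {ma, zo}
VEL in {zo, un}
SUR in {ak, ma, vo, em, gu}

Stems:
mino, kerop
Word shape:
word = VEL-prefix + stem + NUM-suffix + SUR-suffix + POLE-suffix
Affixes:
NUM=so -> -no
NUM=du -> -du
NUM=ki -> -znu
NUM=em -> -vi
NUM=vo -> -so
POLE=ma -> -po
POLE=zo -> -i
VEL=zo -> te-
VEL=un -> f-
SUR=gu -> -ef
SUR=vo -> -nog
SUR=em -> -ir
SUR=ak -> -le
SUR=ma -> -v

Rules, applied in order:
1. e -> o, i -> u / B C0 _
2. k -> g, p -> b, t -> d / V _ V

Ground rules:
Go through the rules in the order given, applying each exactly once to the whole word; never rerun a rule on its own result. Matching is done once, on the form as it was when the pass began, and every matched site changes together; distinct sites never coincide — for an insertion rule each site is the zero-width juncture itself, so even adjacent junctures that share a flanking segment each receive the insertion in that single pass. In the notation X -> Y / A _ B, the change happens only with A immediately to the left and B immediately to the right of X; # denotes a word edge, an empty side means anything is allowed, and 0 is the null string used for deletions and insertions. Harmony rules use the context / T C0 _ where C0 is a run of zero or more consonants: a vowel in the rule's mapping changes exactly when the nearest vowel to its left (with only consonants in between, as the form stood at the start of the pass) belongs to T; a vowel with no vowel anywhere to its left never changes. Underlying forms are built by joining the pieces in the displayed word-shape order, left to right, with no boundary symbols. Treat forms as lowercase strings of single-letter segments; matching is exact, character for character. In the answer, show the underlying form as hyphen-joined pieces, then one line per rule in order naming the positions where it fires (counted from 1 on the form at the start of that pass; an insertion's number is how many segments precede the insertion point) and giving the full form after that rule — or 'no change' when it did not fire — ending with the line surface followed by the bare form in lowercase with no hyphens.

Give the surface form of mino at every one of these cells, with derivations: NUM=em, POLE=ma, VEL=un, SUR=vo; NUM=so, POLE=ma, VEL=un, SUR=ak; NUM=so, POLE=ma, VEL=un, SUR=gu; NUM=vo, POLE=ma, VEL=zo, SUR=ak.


cell NUM=em, POLE=ma, VEL=un, SUR=vo:
underlying: f-mino-vi-nog-po
1. e -> o, i -> u / B C0 _: fires at position(s) 7: fminovunogpo
2. k -> g, p -> b, t -> d / V _ V: no change
surface: fminovunogpo

cell NUM=so, POLE=ma, VEL=un, SUR=ak:
underlying: f-mino-no-le-po
1. e -> o, i -> u / B C0 _: fires at position(s) 9: fminonolopo
2. k -> g, p -> b, t -> d / V _ V: fires at position(s) 10: fminonolobo
surface: fminonolobo

cell NUM=so, POLE=ma, VEL=un, SUR=gu:
underlying: f-mino-no-ef-po
1. e -> o, i -> u / B C0 _: fires at position(s) 8: fminonoofpo
2. k -> g, p -> b, t -> d / V _ V: no change
surface: fminonoofpo

cell NUM=vo, POLE=ma, VEL=zo, SUR=ak:
underlying: te-mino-so-le-po
1. e -> o, i -> u / B C0 _: fires at position(s) 10: teminosolopo
2. k -> g, p -> b, t -> d / V _ V: fires at position(s) 11: teminosolobo
surface: teminosolobo


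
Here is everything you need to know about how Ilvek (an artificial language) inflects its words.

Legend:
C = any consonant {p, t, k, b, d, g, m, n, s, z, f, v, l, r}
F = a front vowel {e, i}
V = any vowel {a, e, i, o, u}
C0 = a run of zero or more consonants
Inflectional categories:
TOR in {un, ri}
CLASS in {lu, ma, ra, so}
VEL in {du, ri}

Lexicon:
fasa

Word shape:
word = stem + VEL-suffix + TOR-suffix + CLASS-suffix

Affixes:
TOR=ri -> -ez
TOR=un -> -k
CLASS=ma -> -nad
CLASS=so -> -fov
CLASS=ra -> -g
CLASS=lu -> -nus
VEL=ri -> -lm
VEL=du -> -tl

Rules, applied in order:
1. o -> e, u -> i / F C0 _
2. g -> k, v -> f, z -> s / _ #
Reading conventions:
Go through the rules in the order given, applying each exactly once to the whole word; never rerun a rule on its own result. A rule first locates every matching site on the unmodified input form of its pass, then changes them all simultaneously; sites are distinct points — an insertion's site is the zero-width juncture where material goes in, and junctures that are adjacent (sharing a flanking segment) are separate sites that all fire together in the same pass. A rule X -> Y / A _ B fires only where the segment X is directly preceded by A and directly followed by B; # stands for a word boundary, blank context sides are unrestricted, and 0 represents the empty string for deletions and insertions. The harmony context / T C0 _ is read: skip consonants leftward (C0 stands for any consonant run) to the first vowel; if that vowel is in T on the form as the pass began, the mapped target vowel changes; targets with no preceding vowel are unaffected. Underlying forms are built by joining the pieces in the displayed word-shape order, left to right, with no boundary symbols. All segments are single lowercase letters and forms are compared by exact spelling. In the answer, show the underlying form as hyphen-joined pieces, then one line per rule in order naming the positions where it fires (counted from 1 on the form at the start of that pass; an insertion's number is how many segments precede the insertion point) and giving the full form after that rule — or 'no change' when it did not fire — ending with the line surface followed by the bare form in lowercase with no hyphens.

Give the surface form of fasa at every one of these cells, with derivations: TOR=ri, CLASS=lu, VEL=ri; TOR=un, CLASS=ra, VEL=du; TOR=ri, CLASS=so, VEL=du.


cell TOR=ri, CLASS=lu, VEL=ri:
underlying: fasa-lm-ez-nus
1. o -> e, u -> i / F C0 _: fires at position(s) 10: fasalmeznis
2. g -> k, v -> f, z -> s / _ #: no change
surface: fasalmeznis

cell TOR=un, CLASS=ra, VEL=du:
underlying: fasa-tl-k-g
1. o -> e, u -> i / F C0 _: no change
2. g -> k, v -> f, z -> s / _ #: fires at position(s) 8: fasatlkk
surface: fasatlkk

cell TOR=ri, CLASS=so, VEL=du:
underlying: fasa-tl-ez-fov
1. o -> e, u -> i / F C0 _: fires at position(s) 10: fasatlezfev
2. g -> k, v -> f, z -> s / _ #: fires at position(s) 11: fasatlezfef
surface: fasatlezfef
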